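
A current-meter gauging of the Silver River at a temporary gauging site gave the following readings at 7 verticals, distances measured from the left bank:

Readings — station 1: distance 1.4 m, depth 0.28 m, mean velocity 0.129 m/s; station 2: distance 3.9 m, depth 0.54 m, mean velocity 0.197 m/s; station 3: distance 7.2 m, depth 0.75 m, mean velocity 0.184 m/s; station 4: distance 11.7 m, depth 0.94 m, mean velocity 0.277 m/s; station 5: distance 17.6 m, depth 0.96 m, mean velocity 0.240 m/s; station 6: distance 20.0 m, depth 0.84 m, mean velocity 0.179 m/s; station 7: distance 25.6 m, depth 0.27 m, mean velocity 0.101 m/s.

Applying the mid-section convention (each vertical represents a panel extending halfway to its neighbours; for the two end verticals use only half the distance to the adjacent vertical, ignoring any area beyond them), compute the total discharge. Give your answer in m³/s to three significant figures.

w_1 = (3.9 − 1.4)/2 = 1.25 m; q_1 = 0.129 × 0.28 × 1.25 = 0.04515 m³/s
w_2 = (7.2 − 1.4)/2 = 2.9 m; q_2 = 0.197 × 0.54 × 2.9 = 0.3085 m³/s
w_3 = (11.7 − 3.9)/2 = 3.9 m; q_3 = 0.184 × 0.75 × 3.9 = 0.5382 m³/s
w_4 = (17.6 − 7.2)/2 = 5.2 m; q_4 = 0.277 × 0.94 × 5.2 = 1.354 m³/s
w_5 = (20.0 − 11.7)/2 = 4.15 m; q_5 = 0.240 × 0.96 × 4.15 = 0.9562 m³/s
w_6 = (25.6 − 17.6)/2 = 4 m; q_6 = 0.179 × 0.84 × 4 = 0.6014 m³/s
w_7 = (25.6 − 20.0)/2 = 2.8 m; q_7 = 0.101 × 0.27 × 2.8 = 0.07636 m³/s
Q = Σ qᵢ = 3.880 m³/s

3.88 m³/s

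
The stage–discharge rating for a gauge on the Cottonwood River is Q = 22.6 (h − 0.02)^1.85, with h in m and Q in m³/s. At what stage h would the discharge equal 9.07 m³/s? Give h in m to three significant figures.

0.630 m

h − h₀ = (Q/C)^(1/b) = (9.07/22.6)^(1/1.85) = 0.6105 m
h = 0.02 + 0.6105 = 0.6305 m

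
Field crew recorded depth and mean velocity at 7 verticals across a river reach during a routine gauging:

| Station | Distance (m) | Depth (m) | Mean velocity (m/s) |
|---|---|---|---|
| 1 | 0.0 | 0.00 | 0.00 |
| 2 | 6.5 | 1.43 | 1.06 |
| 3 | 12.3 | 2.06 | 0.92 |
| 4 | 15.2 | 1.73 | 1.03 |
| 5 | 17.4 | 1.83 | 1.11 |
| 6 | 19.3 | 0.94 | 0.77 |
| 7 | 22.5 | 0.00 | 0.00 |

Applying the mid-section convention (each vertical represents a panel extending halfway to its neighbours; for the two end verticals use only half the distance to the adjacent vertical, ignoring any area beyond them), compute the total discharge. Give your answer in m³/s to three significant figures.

28.1 m³/s

w_2 = (12.3 − 0.0)/2 = 6.15 m; q_2 = 1.06 × 1.43 × 6.15 = 9.322 m³/s
w_3 = (15.2 − 6.5)/2 = 4.35 m; q_3 = 0.92 × 2.06 × 4.35 = 8.244 m³/s
w_4 = (17.4 − 12.3)/2 = 2.55 m; q_4 = 1.03 × 1.73 × 2.55 = 4.544 m³/s
w_5 = (19.3 − 15.2)/2 = 2.05 m; q_5 = 1.11 × 1.83 × 2.05 = 4.164 m³/s
w_6 = (22.5 − 17.4)/2 = 2.55 m; q_6 = 0.77 × 0.94 × 2.55 = 1.846 m³/s
Stations 1, 7 contribute zero (depth or velocity is 0).
Q = Σ qᵢ = 28.12 m³/s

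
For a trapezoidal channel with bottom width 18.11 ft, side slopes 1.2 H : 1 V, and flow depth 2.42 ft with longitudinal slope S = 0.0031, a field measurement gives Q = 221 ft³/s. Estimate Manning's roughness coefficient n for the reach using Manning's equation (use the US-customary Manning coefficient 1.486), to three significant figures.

0.0300

A = (b + z·y)·y = (18.11 + 1.2×2.42)×2.42 = 50.85 ft²
P = b + 2y√(1+z²) = 18.11 + 2×2.42×√(1+1.2²) = 25.67 ft
R = A/P = 50.85/25.67 = 1.981 ft
n = (1.486/Q)·A·R^(2/3)·S^(1/2) = (1.486/221) × 50.85 × 1.577 × 0.05568 = 0.03003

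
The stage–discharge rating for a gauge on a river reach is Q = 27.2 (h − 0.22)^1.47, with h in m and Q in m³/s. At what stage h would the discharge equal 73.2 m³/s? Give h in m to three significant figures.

h − h₀ = (Q/C)^(1/b) = (73.2/27.2)^(1/1.47) = 1.961 m
h = 0.22 + 1.961 = 2.181 m

2.18 m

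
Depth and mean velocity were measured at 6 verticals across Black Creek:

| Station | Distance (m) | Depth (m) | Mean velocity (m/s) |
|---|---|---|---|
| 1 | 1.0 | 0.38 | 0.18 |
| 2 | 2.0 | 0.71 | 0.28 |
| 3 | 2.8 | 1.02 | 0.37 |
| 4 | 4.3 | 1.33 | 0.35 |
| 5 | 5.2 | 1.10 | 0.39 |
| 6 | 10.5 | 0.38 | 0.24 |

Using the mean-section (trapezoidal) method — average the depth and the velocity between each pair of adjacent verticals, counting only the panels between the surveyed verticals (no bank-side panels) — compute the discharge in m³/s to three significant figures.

2.62 m³/s

Panel 1-2: Δb = 1 m, d̄ = (0.38+0.71)/2 = 0.545, v̄ = (0.18+0.28)/2 = 0.23 → q = 1×0.545×0.23 = 0.1254 m³/s
Panel 2-3: Δb = 0.8 m, d̄ = (0.71+1.02)/2 = 0.865, v̄ = (0.28+0.37)/2 = 0.325 → q = 0.8×0.865×0.325 = 0.2249 m³/s
Panel 3-4: Δb = 1.5 m, d̄ = (1.02+1.33)/2 = 1.175, v̄ = (0.37+0.35)/2 = 0.36 → q = 1.5×1.175×0.36 = 0.6345 m³/s
Panel 4-5: Δb = 0.9 m, d̄ = (1.33+1.10)/2 = 1.215, v̄ = (0.35+0.39)/2 = 0.37 → q = 0.9×1.215×0.37 = 0.4046 m³/s
Panel 5-6: Δb = 5.3 m, d̄ = (1.10+0.38)/2 = 0.74, v̄ = (0.39+0.24)/2 = 0.315 → q = 5.3×0.74×0.315 = 1.235 m³/s
Q = Σ q = 2.625 m³/s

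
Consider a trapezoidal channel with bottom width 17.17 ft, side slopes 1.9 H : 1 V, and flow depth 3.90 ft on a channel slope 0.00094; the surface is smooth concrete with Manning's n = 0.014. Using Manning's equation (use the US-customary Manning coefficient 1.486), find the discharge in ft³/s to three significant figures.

624 ft³/s

A = (b + z·y)·y = (17.17 + 1.9×3.90)×3.90 = 95.86 ft²
P = b + 2y√(1+z²) = 17.17 + 2×3.90×√(1+1.9²) = 33.92 ft
R = A/P = 95.86/33.92 = 2.826 ft
Q = (1.486/n)·A·R^(2/3)·S^(1/2) = (1.486/0.014) × 95.86 × 2.826^(2/3) × 0.00094^(1/2) = 623.6 ft³/s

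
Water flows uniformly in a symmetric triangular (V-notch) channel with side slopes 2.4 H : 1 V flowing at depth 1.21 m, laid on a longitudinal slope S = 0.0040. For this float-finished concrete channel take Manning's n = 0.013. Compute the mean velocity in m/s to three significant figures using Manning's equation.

3.30 m/s

A = z·y² = 2.4×1.21² = 3.514 m²
P = 2y√(1+z²) = 2×1.21×√(1+2.4²) = 6.292 m
R = A/P = 3.514/6.292 = 0.5585 m
Q = (1/n)·A·R^(2/3)·S^(1/2) = (1/0.013) × 3.514 × 0.5585^(2/3) × 0.0040^(1/2) = 11.59 m³/s
V = Q/A = 11.59/3.514 = 3.299 m/s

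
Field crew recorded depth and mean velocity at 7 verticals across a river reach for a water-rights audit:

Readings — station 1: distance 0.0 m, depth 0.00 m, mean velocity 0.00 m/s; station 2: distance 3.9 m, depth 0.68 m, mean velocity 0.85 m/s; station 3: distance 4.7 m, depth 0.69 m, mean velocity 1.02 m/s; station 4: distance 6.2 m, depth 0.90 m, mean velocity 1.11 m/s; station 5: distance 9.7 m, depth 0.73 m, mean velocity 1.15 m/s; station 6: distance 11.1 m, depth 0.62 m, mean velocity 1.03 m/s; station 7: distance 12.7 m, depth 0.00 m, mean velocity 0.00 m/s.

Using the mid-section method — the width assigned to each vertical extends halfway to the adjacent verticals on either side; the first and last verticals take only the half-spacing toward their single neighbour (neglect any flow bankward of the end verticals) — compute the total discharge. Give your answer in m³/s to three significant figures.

w_2 = (4.7 − 0.0)/2 = 2.35 m; q_2 = 0.85 × 0.68 × 2.35 = 1.358 m³/s
w_3 = (6.2 − 3.9)/2 = 1.15 m; q_3 = 1.02 × 0.69 × 1.15 = 0.8094 m³/s
w_4 = (9.7 − 4.7)/2 = 2.5 m; q_4 = 1.11 × 0.90 × 2.5 = 2.498 m³/s
w_5 = (11.1 − 6.2)/2 = 2.45 m; q_5 = 1.15 × 0.73 × 2.45 = 2.057 m³/s
w_6 = (12.7 − 9.7)/2 = 1.5 m; q_6 = 1.03 × 0.62 × 1.5 = 0.9579 m³/s
Stations 1, 7 contribute zero (depth or velocity is 0).
Q = Σ qᵢ = 7.680 m³/s

7.68 m³/s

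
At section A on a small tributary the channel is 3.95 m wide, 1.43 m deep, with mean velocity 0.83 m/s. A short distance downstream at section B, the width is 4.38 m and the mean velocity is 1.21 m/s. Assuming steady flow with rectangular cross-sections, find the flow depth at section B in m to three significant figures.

0.885 m

Q = A₁V₁ = (3.95×1.43) × 0.83 = 4.688 m³/s
d₂ = Q/(b₂ V₂) = 4.688/(4.38×1.21) = 0.8846 m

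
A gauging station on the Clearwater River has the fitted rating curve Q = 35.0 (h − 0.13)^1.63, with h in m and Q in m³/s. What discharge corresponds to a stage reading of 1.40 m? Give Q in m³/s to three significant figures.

51.7 m³/s

Q = 35.0 × (1.40 − 0.13)^1.63 = 35.0 × 1.27^1.63 = 51.67 m³/s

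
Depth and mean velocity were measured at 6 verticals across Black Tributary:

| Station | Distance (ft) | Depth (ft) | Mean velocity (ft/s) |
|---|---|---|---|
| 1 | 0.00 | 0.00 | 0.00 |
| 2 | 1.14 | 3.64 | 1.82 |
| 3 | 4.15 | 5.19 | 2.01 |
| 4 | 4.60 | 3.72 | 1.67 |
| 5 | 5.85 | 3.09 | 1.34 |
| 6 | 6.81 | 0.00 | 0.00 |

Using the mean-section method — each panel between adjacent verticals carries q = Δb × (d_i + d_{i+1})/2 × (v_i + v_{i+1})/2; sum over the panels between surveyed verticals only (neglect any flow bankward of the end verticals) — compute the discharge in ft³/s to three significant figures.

Panel 1-2: Δb = 1.14 ft, d̄ = (0.00+3.64)/2 = 1.82, v̄ = (0.00+1.82)/2 = 0.91 → q = 1.14×1.82×0.91 = 1.888 ft³/s
Panel 2-3: Δb = 3.01 ft, d̄ = (3.64+5.19)/2 = 4.415, v̄ = (1.82+2.01)/2 = 1.915 → q = 3.01×4.415×1.915 = 25.45 ft³/s
Panel 3-4: Δb = 0.45 ft, d̄ = (5.19+3.72)/2 = 4.455, v̄ = (2.01+1.67)/2 = 1.84 → q = 0.45×4.455×1.84 = 3.689 ft³/s
Panel 4-5: Δb = 1.25 ft, d̄ = (3.72+3.09)/2 = 3.405, v̄ = (1.67+1.34)/2 = 1.505 → q = 1.25×3.405×1.505 = 6.406 ft³/s
Panel 5-6: Δb = 0.96 ft, d̄ = (3.09+0.00)/2 = 1.545, v̄ = (1.34+0.00)/2 = 0.67 → q = 0.96×1.545×0.67 = 0.9937 ft³/s
Q = Σ q = 38.42 ft³/s

38.4 ft³/s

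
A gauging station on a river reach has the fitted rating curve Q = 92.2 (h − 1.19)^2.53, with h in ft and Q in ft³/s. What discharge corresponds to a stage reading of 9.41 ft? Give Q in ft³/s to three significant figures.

19000 ft³/s

Q = 92.2 × (9.41 − 1.19)^2.53 = 92.2 × 8.22^2.53 = 19030 ft³/s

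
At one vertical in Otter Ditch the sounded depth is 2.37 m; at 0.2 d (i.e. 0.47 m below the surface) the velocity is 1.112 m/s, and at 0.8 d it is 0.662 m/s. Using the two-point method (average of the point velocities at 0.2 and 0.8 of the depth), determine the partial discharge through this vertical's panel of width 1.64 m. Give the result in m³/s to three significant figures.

3.45 m³/s

v̄ = (1.112 + 0.662) / 2 = 0.8870 m/s
q = v̄ × d × w = 0.8870 × 2.37 × 1.64 = 3.448 m³/s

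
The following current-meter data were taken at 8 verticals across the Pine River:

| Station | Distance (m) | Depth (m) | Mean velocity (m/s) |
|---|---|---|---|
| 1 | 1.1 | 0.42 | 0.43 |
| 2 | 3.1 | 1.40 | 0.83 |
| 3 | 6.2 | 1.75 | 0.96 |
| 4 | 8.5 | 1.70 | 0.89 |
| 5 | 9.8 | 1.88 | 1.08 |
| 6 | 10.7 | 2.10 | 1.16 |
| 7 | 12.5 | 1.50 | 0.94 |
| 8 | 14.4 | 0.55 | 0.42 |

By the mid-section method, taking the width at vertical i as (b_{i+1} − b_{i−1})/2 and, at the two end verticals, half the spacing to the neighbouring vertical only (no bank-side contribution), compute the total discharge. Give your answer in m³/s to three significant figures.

18.8 m³/s

w_1 = (3.1 − 1.1)/2 = 1 m; q_1 = 0.43 × 0.42 × 1 = 0.1806 m³/s
w_2 = (6.2 − 1.1)/2 = 2.55 m; q_2 = 0.83 × 1.40 × 2.55 = 2.963 m³/s
w_3 = (8.5 − 3.1)/2 = 2.7 m; q_3 = 0.96 × 1.75 × 2.7 = 4.536 m³/s
w_4 = (9.8 − 6.2)/2 = 1.8 m; q_4 = 0.89 × 1.70 × 1.8 = 2.723 m³/s
w_5 = (10.7 − 8.5)/2 = 1.1 m; q_5 = 1.08 × 1.88 × 1.1 = 2.233 m³/s
w_6 = (12.5 − 9.8)/2 = 1.35 m; q_6 = 1.16 × 2.10 × 1.35 = 3.289 m³/s
w_7 = (14.4 − 10.7)/2 = 1.85 m; q_7 = 0.94 × 1.50 × 1.85 = 2.609 m³/s
w_8 = (14.4 − 12.5)/2 = 0.95 m; q_8 = 0.42 × 0.55 × 0.95 = 0.2195 m³/s
Q = Σ qᵢ = 18.75 m³/s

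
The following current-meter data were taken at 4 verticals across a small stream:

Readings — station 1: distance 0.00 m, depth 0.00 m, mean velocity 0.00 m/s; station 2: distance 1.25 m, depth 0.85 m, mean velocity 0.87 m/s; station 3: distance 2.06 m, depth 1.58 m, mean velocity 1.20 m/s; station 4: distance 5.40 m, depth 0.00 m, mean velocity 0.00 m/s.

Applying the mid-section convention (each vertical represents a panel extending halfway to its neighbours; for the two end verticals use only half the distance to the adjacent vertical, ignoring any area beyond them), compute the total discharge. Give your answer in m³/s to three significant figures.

4.70 m³/s

w_2 = (2.06 − 0.00)/2 = 1.03 m; q_2 = 0.87 × 0.85 × 1.03 = 0.7617 m³/s
w_3 = (5.40 − 1.25)/2 = 2.075 m; q_3 = 1.20 × 1.58 × 2.075 = 3.934 m³/s
Stations 1, 4 contribute zero (depth or velocity is 0).
Q = Σ qᵢ = 4.696 m³/s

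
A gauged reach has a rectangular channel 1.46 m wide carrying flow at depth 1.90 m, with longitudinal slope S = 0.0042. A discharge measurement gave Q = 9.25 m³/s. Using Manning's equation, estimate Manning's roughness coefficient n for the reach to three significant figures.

A = b·y = 1.46 × 1.90 = 2.774 m²
P = b + 2y = 1.46 + 2×1.90 = 5.260 m
R = A/P = 2.774/5.260 = 0.5274 m
n = (1/Q)·A·R^(2/3)·S^(1/2) = (1/9.25) × 2.774 × 0.6528 × 0.06481 = 0.01269

0.0127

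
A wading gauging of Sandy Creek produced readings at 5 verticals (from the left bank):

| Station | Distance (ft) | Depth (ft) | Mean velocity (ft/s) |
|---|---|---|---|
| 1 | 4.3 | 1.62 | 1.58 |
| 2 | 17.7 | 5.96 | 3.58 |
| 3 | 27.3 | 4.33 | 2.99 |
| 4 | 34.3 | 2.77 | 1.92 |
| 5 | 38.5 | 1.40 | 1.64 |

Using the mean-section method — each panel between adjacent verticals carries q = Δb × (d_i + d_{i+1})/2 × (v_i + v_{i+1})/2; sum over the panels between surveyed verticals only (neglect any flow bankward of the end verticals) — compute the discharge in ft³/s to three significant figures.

370 ft³/s

Panel 1-2: Δb = 13.4 ft, d̄ = (1.62+5.96)/2 = 3.79, v̄ = (1.58+3.58)/2 = 2.58 → q = 13.4×3.79×2.58 = 131.0 ft³/s
Panel 2-3: Δb = 9.6 ft, d̄ = (5.96+4.33)/2 = 5.145, v̄ = (3.58+2.99)/2 = 3.285 → q = 9.6×5.145×3.285 = 162.3 ft³/s
Panel 3-4: Δb = 7 ft, d̄ = (4.33+2.77)/2 = 3.55, v̄ = (2.99+1.92)/2 = 2.455 → q = 7×3.55×2.455 = 61.01 ft³/s
Panel 4-5: Δb = 4.2 ft, d̄ = (2.77+1.40)/2 = 2.085, v̄ = (1.92+1.64)/2 = 1.78 → q = 4.2×2.085×1.78 = 15.59 ft³/s
Q = Σ q = 369.9 ft³/s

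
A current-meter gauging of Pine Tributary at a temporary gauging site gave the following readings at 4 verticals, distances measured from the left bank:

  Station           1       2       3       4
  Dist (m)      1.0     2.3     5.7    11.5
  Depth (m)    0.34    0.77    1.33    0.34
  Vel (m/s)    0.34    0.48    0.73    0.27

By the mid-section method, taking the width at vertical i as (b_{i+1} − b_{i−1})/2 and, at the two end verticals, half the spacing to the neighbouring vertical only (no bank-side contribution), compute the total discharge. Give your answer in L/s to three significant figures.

5680 L/s

w_1 = (2.3 − 1.0)/2 = 0.65 m; q_1 = 0.34 × 0.34 × 0.65 = 0.07514 m³/s
w_2 = (5.7 − 1.0)/2 = 2.35 m; q_2 = 0.48 × 0.77 × 2.35 = 0.8686 m³/s
w_3 = (11.5 − 2.3)/2 = 4.6 m; q_3 = 0.73 × 1.33 × 4.6 = 4.466 m³/s
w_4 = (11.5 − 5.7)/2 = 2.9 m; q_4 = 0.27 × 0.34 × 2.9 = 0.2662 m³/s
Q = Σ qᵢ = 5.676 m³/s
= 5.676 × 1000 = 5676 L/s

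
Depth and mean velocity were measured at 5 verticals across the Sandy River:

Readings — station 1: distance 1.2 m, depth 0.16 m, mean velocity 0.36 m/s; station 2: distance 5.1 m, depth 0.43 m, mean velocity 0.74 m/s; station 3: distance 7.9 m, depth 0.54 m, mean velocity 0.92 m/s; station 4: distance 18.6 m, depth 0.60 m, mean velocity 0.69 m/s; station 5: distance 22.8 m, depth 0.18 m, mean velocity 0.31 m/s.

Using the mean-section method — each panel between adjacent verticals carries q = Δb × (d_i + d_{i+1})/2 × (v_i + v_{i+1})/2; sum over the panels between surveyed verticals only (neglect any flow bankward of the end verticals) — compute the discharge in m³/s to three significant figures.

7.49 m³/s

Panel 1-2: Δb = 3.9 m, d̄ = (0.16+0.43)/2 = 0.295, v̄ = (0.36+0.74)/2 = 0.55 → q = 3.9×0.295×0.55 = 0.6328 m³/s
Panel 2-3: Δb = 2.8 m, d̄ = (0.43+0.54)/2 = 0.485, v̄ = (0.74+0.92)/2 = 0.83 → q = 2.8×0.485×0.83 = 1.127 m³/s
Panel 3-4: Δb = 10.7 m, d̄ = (0.54+0.60)/2 = 0.57, v̄ = (0.92+0.69)/2 = 0.805 → q = 10.7×0.57×0.805 = 4.910 m³/s
Panel 4-5: Δb = 4.2 m, d̄ = (0.60+0.18)/2 = 0.39, v̄ = (0.69+0.31)/2 = 0.5 → q = 4.2×0.39×0.5 = 0.8190 m³/s
Q = Σ q = 7.489 m³/s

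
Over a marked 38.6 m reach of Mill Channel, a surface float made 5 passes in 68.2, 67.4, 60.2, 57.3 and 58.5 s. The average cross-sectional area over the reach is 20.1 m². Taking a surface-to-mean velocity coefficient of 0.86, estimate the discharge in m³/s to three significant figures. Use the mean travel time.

10.7 m³/s

t̄ = (68.2 + 67.4 + 60.2 + 57.3 + 58.5) / 5 = 62.32 s
v_surface = L / t̄ = 38.6 / 62.32 = 0.6194 m/s
v_mean = 0.86 × 0.6194 = 0.5327 m/s
Q = A × v_mean = 20.1 × 0.5327 = 10.71 m³/s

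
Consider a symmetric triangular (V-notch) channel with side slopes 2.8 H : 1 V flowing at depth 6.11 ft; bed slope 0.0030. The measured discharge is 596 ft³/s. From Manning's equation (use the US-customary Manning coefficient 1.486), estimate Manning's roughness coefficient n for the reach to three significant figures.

A = z·y² = 2.8×6.11² = 104.5 ft²
P = 2y√(1+z²) = 2×6.11×√(1+2.8²) = 36.33 ft
R = A/P = 104.5/36.33 = 2.877 ft
n = (1.486/Q)·A·R^(2/3)·S^(1/2) = (1.486/596) × 104.5 × 2.023 × 0.05477 = 0.02888

0.0289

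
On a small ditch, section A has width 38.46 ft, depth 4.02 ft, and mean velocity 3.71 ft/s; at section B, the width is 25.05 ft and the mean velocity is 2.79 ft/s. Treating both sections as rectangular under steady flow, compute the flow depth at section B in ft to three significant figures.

8.21 ft

Q = A₁V₁ = (38.46×4.02) × 3.71 = 573.6 ft³/s
d₂ = Q/(b₂ V₂) = 573.6/(25.05×2.79) = 8.207 ft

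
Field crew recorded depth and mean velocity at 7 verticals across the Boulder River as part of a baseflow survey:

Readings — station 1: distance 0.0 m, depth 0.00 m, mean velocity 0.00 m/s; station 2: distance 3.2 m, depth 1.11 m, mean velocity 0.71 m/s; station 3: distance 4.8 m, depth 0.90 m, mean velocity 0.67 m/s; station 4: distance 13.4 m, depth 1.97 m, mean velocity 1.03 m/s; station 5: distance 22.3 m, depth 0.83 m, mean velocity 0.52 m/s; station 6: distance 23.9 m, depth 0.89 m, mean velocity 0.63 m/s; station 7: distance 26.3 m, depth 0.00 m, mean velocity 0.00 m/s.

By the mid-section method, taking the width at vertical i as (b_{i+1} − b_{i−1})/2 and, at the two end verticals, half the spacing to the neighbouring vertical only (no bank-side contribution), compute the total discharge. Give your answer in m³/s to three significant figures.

26.1 m³/s

w_2 = (4.8 − 0.0)/2 = 2.4 m; q_2 = 0.71 × 1.11 × 2.4 = 1.891 m³/s
w_3 = (13.4 − 3.2)/2 = 5.1 m; q_3 = 0.67 × 0.90 × 5.1 = 3.075 m³/s
w_4 = (22.3 − 4.8)/2 = 8.75 m; q_4 = 1.03 × 1.97 × 8.75 = 17.75 m³/s
w_5 = (23.9 − 13.4)/2 = 5.25 m; q_5 = 0.52 × 0.83 × 5.25 = 2.266 m³/s
w_6 = (26.3 − 22.3)/2 = 2 m; q_6 = 0.63 × 0.89 × 2 = 1.121 m³/s
Stations 1, 7 contribute zero (depth or velocity is 0).
Q = Σ qᵢ = 26.11 m³/s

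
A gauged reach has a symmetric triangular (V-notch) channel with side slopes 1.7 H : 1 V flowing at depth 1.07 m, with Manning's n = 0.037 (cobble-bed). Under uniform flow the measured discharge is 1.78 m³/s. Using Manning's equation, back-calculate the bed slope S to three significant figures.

A = z·y² = 1.7×1.07² = 1.946 m²
P = 2y√(1+z²) = 2×1.07×√(1+1.7²) = 4.221 m
R = A/P = 1.946/4.221 = 0.4611 m
S = (Q·n / (1·A·R^(2/3)))² = (1.78×0.037 / (1×1.946×0.5969))² = 0.003214

0.00321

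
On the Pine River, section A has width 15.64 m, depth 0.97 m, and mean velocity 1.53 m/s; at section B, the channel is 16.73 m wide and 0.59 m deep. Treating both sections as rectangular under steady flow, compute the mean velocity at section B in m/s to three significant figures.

2.35 m/s

Q = A₁V₁ = (15.64×0.97) × 1.53 = 23.21 m³/s
A₂ = 16.73 × 0.59 = 9.871 m²
V₂ = Q/A₂ = 23.21/9.871 = 2.352 m/s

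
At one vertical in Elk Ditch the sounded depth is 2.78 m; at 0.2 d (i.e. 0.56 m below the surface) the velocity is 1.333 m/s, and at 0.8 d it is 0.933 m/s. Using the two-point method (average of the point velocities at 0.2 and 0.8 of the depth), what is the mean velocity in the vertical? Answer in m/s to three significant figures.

1.13 m/s

v̄ = (1.333 + 0.933) / 2 = 1.133 m/s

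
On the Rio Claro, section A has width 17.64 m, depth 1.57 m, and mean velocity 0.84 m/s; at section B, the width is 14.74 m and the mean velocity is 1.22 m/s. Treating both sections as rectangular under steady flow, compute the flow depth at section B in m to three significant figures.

1.29 m

Q = A₁V₁ = (17.64×1.57) × 0.84 = 23.26 m³/s
d₂ = Q/(b₂ V₂) = 23.26/(14.74×1.22) = 1.294 m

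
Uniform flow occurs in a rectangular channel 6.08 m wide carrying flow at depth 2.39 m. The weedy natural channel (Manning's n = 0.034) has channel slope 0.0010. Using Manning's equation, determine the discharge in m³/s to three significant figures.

A = b·y = 6.08 × 2.39 = 14.53 m²
P = b + 2y = 6.08 + 2×2.39 = 10.86 m
R = A/P = 14.53/10.86 = 1.338 m
Q = (1/n)·A·R^(2/3)·S^(1/2) = (1/0.034) × 14.53 × 1.338^(2/3) × 0.0010^(1/2) = 16.41 m³/s

16.4 m³/s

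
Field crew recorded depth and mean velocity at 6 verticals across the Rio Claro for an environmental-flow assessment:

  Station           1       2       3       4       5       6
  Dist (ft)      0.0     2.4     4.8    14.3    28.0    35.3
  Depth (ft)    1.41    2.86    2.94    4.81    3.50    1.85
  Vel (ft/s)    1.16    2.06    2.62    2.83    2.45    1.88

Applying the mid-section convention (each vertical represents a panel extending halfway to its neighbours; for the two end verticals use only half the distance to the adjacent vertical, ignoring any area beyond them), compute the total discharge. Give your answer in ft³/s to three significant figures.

323 ft³/s

w_1 = (2.4 − 0.0)/2 = 1.2 ft; q_1 = 1.16 × 1.41 × 1.2 = 1.963 ft³/s
w_2 = (4.8 − 0.0)/2 = 2.4 ft; q_2 = 2.06 × 2.86 × 2.4 = 14.14 ft³/s
w_3 = (14.3 − 2.4)/2 = 5.95 ft; q_3 = 2.62 × 2.94 × 5.95 = 45.83 ft³/s
w_4 = (28.0 − 4.8)/2 = 11.6 ft; q_4 = 2.83 × 4.81 × 11.6 = 157.9 ft³/s
w_5 = (35.3 − 14.3)/2 = 10.5 ft; q_5 = 2.45 × 3.50 × 10.5 = 90.04 ft³/s
w_6 = (35.3 − 28.0)/2 = 3.65 ft; q_6 = 1.88 × 1.85 × 3.65 = 12.69 ft³/s
Q = Σ qᵢ = 322.6 ft³/s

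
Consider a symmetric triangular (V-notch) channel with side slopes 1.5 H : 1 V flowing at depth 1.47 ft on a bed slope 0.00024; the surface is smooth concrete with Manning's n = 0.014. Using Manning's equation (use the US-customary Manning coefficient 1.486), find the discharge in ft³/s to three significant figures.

A = z·y² = 1.5×1.47² = 3.241 ft²
P = 2y√(1+z²) = 2×1.47×√(1+1.5²) = 5.300 ft
R = A/P = 3.241/5.300 = 0.6116 ft
Q = (1.486/n)·A·R^(2/3)·S^(1/2) = (1.486/0.014) × 3.241 × 0.6116^(2/3) × 0.00024^(1/2) = 3.840 ft³/s

3.84 ft³/s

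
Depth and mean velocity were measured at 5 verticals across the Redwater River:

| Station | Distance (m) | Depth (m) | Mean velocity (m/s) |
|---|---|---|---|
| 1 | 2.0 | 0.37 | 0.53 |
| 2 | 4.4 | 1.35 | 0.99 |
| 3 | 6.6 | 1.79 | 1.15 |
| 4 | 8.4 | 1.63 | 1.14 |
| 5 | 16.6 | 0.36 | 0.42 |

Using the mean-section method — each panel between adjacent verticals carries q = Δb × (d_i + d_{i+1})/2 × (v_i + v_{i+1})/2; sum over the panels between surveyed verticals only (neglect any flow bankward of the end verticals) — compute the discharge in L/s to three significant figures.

15200 L/s

Panel 1-2: Δb = 2.4 m, d̄ = (0.37+1.35)/2 = 0.86, v̄ = (0.53+0.99)/2 = 0.76 → q = 2.4×0.86×0.76 = 1.569 m³/s
Panel 2-3: Δb = 2.2 m, d̄ = (1.35+1.79)/2 = 1.57, v̄ = (0.99+1.15)/2 = 1.07 → q = 2.2×1.57×1.07 = 3.696 m³/s
Panel 3-4: Δb = 1.8 m, d̄ = (1.79+1.63)/2 = 1.71, v̄ = (1.15+1.14)/2 = 1.145 → q = 1.8×1.71×1.145 = 3.524 m³/s
Panel 4-5: Δb = 8.2 m, d̄ = (1.63+0.36)/2 = 0.995, v̄ = (1.14+0.42)/2 = 0.78 → q = 8.2×0.995×0.78 = 6.364 m³/s
Q = Σ q = 15.15 m³/s
= 15.15 × 1000 = 15150 L/s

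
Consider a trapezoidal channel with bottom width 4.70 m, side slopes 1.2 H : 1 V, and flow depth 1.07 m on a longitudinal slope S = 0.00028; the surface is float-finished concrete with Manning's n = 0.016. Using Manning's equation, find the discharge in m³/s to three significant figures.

A = (b + z·y)·y = (4.70 + 1.2×1.07)×1.07 = 6.403 m²
P = b + 2y√(1+z²) = 4.70 + 2×1.07×√(1+1.2²) = 8.043 m
R = A/P = 6.403/8.043 = 0.7961 m
Q = (1/n)·A·R^(2/3)·S^(1/2) = (1/0.016) × 6.403 × 0.7961^(2/3) × 0.00028^(1/2) = 5.752 m³/s

5.75 m³/s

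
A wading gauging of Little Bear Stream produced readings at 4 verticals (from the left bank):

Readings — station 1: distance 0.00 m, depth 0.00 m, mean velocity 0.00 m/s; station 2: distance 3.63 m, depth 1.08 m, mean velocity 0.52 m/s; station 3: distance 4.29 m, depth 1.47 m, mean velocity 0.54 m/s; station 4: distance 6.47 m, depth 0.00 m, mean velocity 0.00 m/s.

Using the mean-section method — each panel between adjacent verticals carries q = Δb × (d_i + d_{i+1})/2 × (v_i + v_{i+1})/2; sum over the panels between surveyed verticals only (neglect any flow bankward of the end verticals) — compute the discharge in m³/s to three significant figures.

1.39 m³/s

Panel 1-2: Δb = 3.63 m, d̄ = (0.00+1.08)/2 = 0.54, v̄ = (0.00+0.52)/2 = 0.26 → q = 3.63×0.54×0.26 = 0.5097 m³/s
Panel 2-3: Δb = 0.66 m, d̄ = (1.08+1.47)/2 = 1.275, v̄ = (0.52+0.54)/2 = 0.53 → q = 0.66×1.275×0.53 = 0.4460 m³/s
Panel 3-4: Δb = 2.18 m, d̄ = (1.47+0.00)/2 = 0.735, v̄ = (0.54+0.00)/2 = 0.27 → q = 2.18×0.735×0.27 = 0.4326 m³/s
Q = Σ q = 1.388 m³/s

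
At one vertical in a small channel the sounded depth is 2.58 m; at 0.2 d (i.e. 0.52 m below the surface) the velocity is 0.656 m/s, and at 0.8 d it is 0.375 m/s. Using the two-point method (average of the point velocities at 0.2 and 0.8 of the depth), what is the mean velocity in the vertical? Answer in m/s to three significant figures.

v̄ = (0.656 + 0.375) / 2 = 0.5155 m/s

0.516 m/s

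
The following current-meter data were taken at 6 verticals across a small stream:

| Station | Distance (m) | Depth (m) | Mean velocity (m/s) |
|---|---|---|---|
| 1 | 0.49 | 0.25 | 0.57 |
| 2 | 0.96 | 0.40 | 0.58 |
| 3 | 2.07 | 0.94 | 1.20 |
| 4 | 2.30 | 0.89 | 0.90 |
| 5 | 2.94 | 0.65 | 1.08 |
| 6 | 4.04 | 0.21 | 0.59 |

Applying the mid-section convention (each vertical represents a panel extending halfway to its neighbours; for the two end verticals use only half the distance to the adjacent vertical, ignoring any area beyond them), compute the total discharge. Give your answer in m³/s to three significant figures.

2.00 m³/s

w_1 = (0.96 − 0.49)/2 = 0.235 m; q_1 = 0.57 × 0.25 × 0.235 = 0.03349 m³/s
w_2 = (2.07 − 0.49)/2 = 0.79 m; q_2 = 0.58 × 0.40 × 0.79 = 0.1833 m³/s
w_3 = (2.30 − 0.96)/2 = 0.67 m; q_3 = 1.20 × 0.94 × 0.67 = 0.7558 m³/s
w_4 = (2.94 − 2.07)/2 = 0.435 m; q_4 = 0.90 × 0.89 × 0.435 = 0.3484 m³/s
w_5 = (4.04 − 2.30)/2 = 0.87 m; q_5 = 1.08 × 0.65 × 0.87 = 0.6107 m³/s
w_6 = (4.04 − 2.94)/2 = 0.55 m; q_6 = 0.59 × 0.21 × 0.55 = 0.06815 m³/s
Q = Σ qᵢ = 2.000 m³/s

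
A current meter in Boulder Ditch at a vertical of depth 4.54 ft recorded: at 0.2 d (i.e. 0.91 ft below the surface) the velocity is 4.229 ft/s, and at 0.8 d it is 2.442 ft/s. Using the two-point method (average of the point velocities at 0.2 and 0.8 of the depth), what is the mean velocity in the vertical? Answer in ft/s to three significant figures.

3.34 ft/s

v̄ = (4.229 + 2.442) / 2 = 3.336 ft/s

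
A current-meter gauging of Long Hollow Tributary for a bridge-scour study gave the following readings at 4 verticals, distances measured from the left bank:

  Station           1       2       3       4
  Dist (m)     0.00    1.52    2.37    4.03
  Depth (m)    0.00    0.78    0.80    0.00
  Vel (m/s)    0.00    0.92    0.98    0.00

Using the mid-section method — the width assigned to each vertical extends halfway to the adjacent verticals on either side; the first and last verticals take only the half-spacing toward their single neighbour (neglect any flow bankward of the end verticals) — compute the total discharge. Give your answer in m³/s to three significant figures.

1.83 m³/s

w_2 = (2.37 − 0.00)/2 = 1.185 m; q_2 = 0.92 × 0.78 × 1.185 = 0.8504 m³/s
w_3 = (4.03 − 1.52)/2 = 1.255 m; q_3 = 0.98 × 0.80 × 1.255 = 0.9839 m³/s
Stations 1, 4 contribute zero (depth or velocity is 0).
Q = Σ qᵢ = 1.834 m³/s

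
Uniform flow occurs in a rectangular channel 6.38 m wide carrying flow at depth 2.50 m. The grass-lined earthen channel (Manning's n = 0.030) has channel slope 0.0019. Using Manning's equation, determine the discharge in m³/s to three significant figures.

29.0 m³/s

A = b·y = 6.38 × 2.50 = 15.95 m²
P = b + 2y = 6.38 + 2×2.50 = 11.38 m
R = A/P = 15.95/11.38 = 1.402 m
Q = (1/n)·A·R^(2/3)·S^(1/2) = (1/0.030) × 15.95 × 1.402^(2/3) × 0.0019^(1/2) = 29.02 m³/s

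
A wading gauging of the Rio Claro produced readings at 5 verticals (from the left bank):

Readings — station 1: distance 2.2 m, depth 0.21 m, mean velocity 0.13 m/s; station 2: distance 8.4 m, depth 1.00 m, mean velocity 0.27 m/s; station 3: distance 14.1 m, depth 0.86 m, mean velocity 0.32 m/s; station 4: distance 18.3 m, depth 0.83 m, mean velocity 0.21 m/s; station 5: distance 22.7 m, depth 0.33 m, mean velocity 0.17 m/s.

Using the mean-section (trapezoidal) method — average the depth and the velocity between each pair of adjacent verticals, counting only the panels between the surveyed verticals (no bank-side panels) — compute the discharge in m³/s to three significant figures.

Panel 1-2: Δb = 6.2 m, d̄ = (0.21+1.00)/2 = 0.605, v̄ = (0.13+0.27)/2 = 0.2 → q = 6.2×0.605×0.2 = 0.7502 m³/s
Panel 2-3: Δb = 5.7 m, d̄ = (1.00+0.86)/2 = 0.93, v̄ = (0.27+0.32)/2 = 0.295 → q = 5.7×0.93×0.295 = 1.564 m³/s
Panel 3-4: Δb = 4.2 m, d̄ = (0.86+0.83)/2 = 0.845, v̄ = (0.32+0.21)/2 = 0.265 → q = 4.2×0.845×0.265 = 0.9405 m³/s
Panel 4-5: Δb = 4.4 m, d̄ = (0.83+0.33)/2 = 0.58, v̄ = (0.21+0.17)/2 = 0.19 → q = 4.4×0.58×0.19 = 0.4849 m³/s
Q = Σ q = 3.739 m³/s

3.74 m³/s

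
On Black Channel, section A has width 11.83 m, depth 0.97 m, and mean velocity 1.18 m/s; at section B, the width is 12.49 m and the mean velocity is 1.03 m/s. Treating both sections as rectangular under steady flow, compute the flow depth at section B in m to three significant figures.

Q = A₁V₁ = (11.83×0.97) × 1.18 = 13.54 m³/s
d₂ = Q/(b₂ V₂) = 13.54/(12.49×1.03) = 1.053 m

1.05 m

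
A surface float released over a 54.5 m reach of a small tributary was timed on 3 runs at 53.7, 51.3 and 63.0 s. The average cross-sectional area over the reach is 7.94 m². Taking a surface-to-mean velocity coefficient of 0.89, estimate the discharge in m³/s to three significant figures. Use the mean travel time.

t̄ = (53.7 + 51.3 + 63.0) / 3 = 56 s
v_surface = L / t̄ = 54.5 / 56 = 0.9732 m/s
v_mean = 0.89 × 0.9732 = 0.8662 m/s
Q = A × v_mean = 7.94 × 0.8662 = 6.877 m³/s

6.88 m³/s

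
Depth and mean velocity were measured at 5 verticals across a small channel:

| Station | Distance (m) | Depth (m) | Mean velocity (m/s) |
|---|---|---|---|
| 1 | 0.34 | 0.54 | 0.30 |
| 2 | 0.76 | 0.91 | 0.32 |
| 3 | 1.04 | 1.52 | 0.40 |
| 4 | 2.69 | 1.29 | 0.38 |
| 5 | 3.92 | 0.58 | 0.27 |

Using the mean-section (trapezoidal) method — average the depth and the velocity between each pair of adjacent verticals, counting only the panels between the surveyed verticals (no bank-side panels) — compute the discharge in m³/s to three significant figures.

Panel 1-2: Δb = 0.42 m, d̄ = (0.54+0.91)/2 = 0.725, v̄ = (0.30+0.32)/2 = 0.31 → q = 0.42×0.725×0.31 = 0.09440 m³/s
Panel 2-3: Δb = 0.28 m, d̄ = (0.91+1.52)/2 = 1.215, v̄ = (0.32+0.40)/2 = 0.36 → q = 0.28×1.215×0.36 = 0.1225 m³/s
Panel 3-4: Δb = 1.65 m, d̄ = (1.52+1.29)/2 = 1.405, v̄ = (0.40+0.38)/2 = 0.39 → q = 1.65×1.405×0.39 = 0.9041 m³/s
Panel 4-5: Δb = 1.23 m, d̄ = (1.29+0.58)/2 = 0.935, v̄ = (0.38+0.27)/2 = 0.325 → q = 1.23×0.935×0.325 = 0.3738 m³/s
Q = Σ q = 1.495 m³/s

1.49 m³/s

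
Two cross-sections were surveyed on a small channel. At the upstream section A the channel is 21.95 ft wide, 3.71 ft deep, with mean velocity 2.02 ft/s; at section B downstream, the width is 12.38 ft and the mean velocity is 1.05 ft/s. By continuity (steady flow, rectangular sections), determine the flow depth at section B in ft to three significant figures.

Q = A₁V₁ = (21.95×3.71) × 2.02 = 164.5 ft³/s
d₂ = Q/(b₂ V₂) = 164.5/(12.38×1.05) = 12.65 ft

12.7 ft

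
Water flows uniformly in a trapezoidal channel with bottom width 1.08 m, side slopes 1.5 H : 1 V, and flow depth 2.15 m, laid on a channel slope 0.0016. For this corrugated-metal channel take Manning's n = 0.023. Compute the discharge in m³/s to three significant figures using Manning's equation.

16.6 m³/s

A = (b + z·y)·y = (1.08 + 1.5×2.15)×2.15 = 9.256 m²
P = b + 2y√(1+z²) = 1.08 + 2×2.15×√(1+1.5²) = 8.832 m
R = A/P = 9.256/8.832 = 1.048 m
Q = (1/n)·A·R^(2/3)·S^(1/2) = (1/0.023) × 9.256 × 1.048^(2/3) × 0.0016^(1/2) = 16.61 m³/s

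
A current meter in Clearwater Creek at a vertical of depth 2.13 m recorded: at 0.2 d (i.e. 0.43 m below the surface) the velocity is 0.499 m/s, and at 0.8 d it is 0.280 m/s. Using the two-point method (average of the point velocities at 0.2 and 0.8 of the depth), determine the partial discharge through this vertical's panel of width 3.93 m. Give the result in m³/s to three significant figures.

3.26 m³/s

v̄ = (0.499 + 0.280) / 2 = 0.3895 m/s
q = v̄ × d × w = 0.3895 × 2.13 × 3.93 = 3.260 m³/s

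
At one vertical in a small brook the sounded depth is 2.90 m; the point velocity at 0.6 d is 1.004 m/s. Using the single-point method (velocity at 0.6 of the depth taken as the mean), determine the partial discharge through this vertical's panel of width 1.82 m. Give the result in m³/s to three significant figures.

5.30 m³/s

v̄ = v₀.₆ = 1.004 m/s
q = v̄ × d × w = 1.004 × 2.90 × 1.82 = 5.299 m³/s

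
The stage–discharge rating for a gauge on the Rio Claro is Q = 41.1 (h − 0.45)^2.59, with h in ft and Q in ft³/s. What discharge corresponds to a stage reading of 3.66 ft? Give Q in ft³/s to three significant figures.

Q = 41.1 × (3.66 − 0.45)^2.59 = 41.1 × 3.21^2.59 = 842.7 ft³/s

843 ft³/s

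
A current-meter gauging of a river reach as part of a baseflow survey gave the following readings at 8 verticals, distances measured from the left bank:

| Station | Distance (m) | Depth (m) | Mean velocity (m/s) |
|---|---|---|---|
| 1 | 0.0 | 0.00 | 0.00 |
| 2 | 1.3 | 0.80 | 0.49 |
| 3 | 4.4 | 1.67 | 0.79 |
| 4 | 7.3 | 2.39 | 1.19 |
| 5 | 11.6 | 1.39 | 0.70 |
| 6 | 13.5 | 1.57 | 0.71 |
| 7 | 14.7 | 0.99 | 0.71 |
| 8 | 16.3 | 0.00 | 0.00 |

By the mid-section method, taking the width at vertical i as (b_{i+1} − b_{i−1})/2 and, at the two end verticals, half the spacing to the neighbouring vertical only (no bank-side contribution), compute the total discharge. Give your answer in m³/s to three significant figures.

20.8 m³/s

w_2 = (4.4 − 0.0)/2 = 2.2 m; q_2 = 0.49 × 0.80 × 2.2 = 0.8624 m³/s
w_3 = (7.3 − 1.3)/2 = 3 m; q_3 = 0.79 × 1.67 × 3 = 3.958 m³/s
w_4 = (11.6 − 4.4)/2 = 3.6 m; q_4 = 1.19 × 2.39 × 3.6 = 10.24 m³/s
w_5 = (13.5 − 7.3)/2 = 3.1 m; q_5 = 0.70 × 1.39 × 3.1 = 3.016 m³/s
w_6 = (14.7 − 11.6)/2 = 1.55 m; q_6 = 0.71 × 1.57 × 1.55 = 1.728 m³/s
w_7 = (16.3 − 13.5)/2 = 1.4 m; q_7 = 0.71 × 0.99 × 1.4 = 0.9841 m³/s
Stations 1, 8 contribute zero (depth or velocity is 0).
Q = Σ qᵢ = 20.79 m³/s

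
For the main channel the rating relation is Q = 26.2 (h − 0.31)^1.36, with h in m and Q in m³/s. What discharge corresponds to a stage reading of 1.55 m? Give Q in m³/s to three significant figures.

Q = 26.2 × (1.55 − 0.31)^1.36 = 26.2 × 1.24^1.36 = 35.10 m³/s

35.1 m³/s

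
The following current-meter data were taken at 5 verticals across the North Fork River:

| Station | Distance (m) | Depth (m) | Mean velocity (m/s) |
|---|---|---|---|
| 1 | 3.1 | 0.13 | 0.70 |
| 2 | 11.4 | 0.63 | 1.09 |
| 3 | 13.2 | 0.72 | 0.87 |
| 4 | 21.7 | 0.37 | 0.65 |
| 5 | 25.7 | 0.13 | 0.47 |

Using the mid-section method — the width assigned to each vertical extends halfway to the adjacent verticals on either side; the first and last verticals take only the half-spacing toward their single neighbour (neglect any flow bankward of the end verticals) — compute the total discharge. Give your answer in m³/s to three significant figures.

8.70 m³/s

w_1 = (11.4 − 3.1)/2 = 4.15 m; q_1 = 0.70 × 0.13 × 4.15 = 0.3777 m³/s
w_2 = (13.2 − 3.1)/2 = 5.05 m; q_2 = 1.09 × 0.63 × 5.05 = 3.468 m³/s
w_3 = (21.7 − 11.4)/2 = 5.15 m; q_3 = 0.87 × 0.72 × 5.15 = 3.226 m³/s
w_4 = (25.7 − 13.2)/2 = 6.25 m; q_4 = 0.65 × 0.37 × 6.25 = 1.503 m³/s
w_5 = (25.7 − 21.7)/2 = 2 m; q_5 = 0.47 × 0.13 × 2 = 0.1222 m³/s
Q = Σ qᵢ = 8.697 m³/s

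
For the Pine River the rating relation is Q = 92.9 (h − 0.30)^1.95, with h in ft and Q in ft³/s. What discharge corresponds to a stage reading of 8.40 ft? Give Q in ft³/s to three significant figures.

Q = 92.9 × (8.40 − 0.30)^1.95 = 92.9 × 8.1^1.95 = 5490 ft³/s

5490 ft³/s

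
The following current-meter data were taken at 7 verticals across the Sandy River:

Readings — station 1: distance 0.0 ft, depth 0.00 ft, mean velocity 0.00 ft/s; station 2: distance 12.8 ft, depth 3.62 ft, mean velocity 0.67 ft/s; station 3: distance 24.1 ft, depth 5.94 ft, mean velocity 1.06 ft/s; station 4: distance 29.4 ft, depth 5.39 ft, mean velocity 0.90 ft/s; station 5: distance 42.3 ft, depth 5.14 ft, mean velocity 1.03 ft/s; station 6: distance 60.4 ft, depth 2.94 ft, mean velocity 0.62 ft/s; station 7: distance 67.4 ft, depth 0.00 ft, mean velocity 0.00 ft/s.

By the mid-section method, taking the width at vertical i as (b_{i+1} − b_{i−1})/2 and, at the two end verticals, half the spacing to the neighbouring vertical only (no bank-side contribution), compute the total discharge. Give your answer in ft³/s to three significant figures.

231 ft³/s

w_2 = (24.1 − 0.0)/2 = 12.05 ft; q_2 = 0.67 × 3.62 × 12.05 = 29.23 ft³/s
w_3 = (29.4 − 12.8)/2 = 8.3 ft; q_3 = 1.06 × 5.94 × 8.3 = 52.26 ft³/s
w_4 = (42.3 − 24.1)/2 = 9.1 ft; q_4 = 0.90 × 5.39 × 9.1 = 44.14 ft³/s
w_5 = (60.4 − 29.4)/2 = 15.5 ft; q_5 = 1.03 × 5.14 × 15.5 = 82.06 ft³/s
w_6 = (67.4 − 42.3)/2 = 12.55 ft; q_6 = 0.62 × 2.94 × 12.55 = 22.88 ft³/s
Stations 1, 7 contribute zero (depth or velocity is 0).
Q = Σ qᵢ = 230.6 ft³/s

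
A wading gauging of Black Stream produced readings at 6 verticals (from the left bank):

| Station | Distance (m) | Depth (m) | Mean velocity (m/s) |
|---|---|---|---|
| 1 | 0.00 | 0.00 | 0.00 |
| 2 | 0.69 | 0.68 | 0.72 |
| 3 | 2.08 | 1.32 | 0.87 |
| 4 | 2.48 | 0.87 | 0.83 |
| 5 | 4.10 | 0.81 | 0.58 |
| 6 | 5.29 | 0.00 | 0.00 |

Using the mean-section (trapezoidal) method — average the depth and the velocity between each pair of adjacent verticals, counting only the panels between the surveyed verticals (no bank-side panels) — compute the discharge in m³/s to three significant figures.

2.66 m³/s

Panel 1-2: Δb = 0.69 m, d̄ = (0.00+0.68)/2 = 0.34, v̄ = (0.00+0.72)/2 = 0.36 → q = 0.69×0.34×0.36 = 0.08446 m³/s
Panel 2-3: Δb = 1.39 m, d̄ = (0.68+1.32)/2 = 1, v̄ = (0.72+0.87)/2 = 0.795 → q = 1.39×1×0.795 = 1.105 m³/s
Panel 3-4: Δb = 0.4 m, d̄ = (1.32+0.87)/2 = 1.095, v̄ = (0.87+0.83)/2 = 0.85 → q = 0.4×1.095×0.85 = 0.3723 m³/s
Panel 4-5: Δb = 1.62 m, d̄ = (0.87+0.81)/2 = 0.84, v̄ = (0.83+0.58)/2 = 0.705 → q = 1.62×0.84×0.705 = 0.9594 m³/s
Panel 5-6: Δb = 1.19 m, d̄ = (0.81+0.00)/2 = 0.405, v̄ = (0.58+0.00)/2 = 0.29 → q = 1.19×0.405×0.29 = 0.1398 m³/s
Q = Σ q = 2.661 m³/s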